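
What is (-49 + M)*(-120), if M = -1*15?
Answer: 7680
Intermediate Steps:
M = -15
(-49 + M)*(-120) = (-49 - 15)*(-120) = -64*(-120) = 7680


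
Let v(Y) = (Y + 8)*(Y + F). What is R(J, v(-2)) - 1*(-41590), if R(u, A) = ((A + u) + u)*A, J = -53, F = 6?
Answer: 39622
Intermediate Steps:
v(Y) = (6 + Y)*(8 + Y) (v(Y) = (Y + 8)*(Y + 6) = (8 + Y)*(6 + Y) = (6 + Y)*(8 + Y))
R(u, A) = A*(A + 2*u) (R(u, A) = (A + 2*u)*A = A*(A + 2*u))
R(J, v(-2)) - 1*(-41590) = (48 + (-2)² + 14*(-2))*((48 + (-2)² + 14*(-2)) + 2*(-53)) - 1*(-41590) = (48 + 4 - 28)*((48 + 4 - 28) - 106) + 41590 = 24*(24 - 106) + 41590 = 24*(-82) + 41590 = -1968 + 41590 = 39622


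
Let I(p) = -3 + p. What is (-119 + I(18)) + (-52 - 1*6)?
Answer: -162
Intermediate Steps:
(-119 + I(18)) + (-52 - 1*6) = (-119 + (-3 + 18)) + (-52 - 1*6) = (-119 + 15) + (-52 - 6) = -104 - 58 = -162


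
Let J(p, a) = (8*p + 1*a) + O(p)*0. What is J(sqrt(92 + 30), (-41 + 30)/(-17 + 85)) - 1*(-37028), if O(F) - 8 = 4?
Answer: 2517893/68 + 8*sqrt(122) ≈ 37116.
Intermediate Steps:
O(F) = 12 (O(F) = 8 + 4 = 12)
J(p, a) = a + 8*p (J(p, a) = (8*p + 1*a) + 12*0 = (8*p + a) + 0 = (a + 8*p) + 0 = a + 8*p)
J(sqrt(92 + 30), (-41 + 30)/(-17 + 85)) - 1*(-37028) = ((-41 + 30)/(-17 + 85) + 8*sqrt(92 + 30)) - 1*(-37028) = (-11/68 + 8*sqrt(122)) + 37028 = 2517893/68 + 8*sqrt(122)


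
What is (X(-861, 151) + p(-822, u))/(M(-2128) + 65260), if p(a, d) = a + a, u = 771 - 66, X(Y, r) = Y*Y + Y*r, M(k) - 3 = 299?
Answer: 101611/10927 ≈ 9.2991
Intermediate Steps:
M(k) = 302 (M(k) = 3 + 299 = 302)
X(Y, r) = Y**2 + Y*r
u = 705
p(a, d) = 2*a
(X(-861, 151) + p(-822, u))/(M(-2128) + 65260) = (-861*(-861 + 151) + 2*(-822))/(302 + 65260) = (-861*(-710) - 1644)/65562 = (611310 - 1644)*(1/65562) = 609666*(1/65562) = 101611/10927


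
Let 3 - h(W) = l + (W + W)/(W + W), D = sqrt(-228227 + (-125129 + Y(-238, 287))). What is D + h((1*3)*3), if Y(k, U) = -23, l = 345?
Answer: -343 + 13*I*sqrt(2091) ≈ -343.0 + 594.46*I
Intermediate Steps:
D = 13*I*sqrt(2091) (D = sqrt(-228227 + (-125129 - 23)) = sqrt(-228227 - 125152) = sqrt(-353379) = 13*I*sqrt(2091) ≈ 594.46*I)
h(W) = -343 (h(W) = 3 - (345 + (W + W)/(W + W)) = 3 - (345 + (2*W)/((2*W))) = 3 - (345 + (2*W)*(1/(2*W))) = 3 - (345 + 1) = 3 - 1*346 = 3 - 346 = -343)
D + h((1*3)*3) = 13*I*sqrt(2091) - 343 = -343 + 13*I*sqrt(2091)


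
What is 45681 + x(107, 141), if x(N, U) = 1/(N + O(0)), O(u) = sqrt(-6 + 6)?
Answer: 4887868/107 ≈ 45681.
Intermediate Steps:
O(u) = 0 (O(u) = sqrt(0) = 0)
x(N, U) = 1/N (x(N, U) = 1/(N + 0) = 1/N)
45681 + x(107, 141) = 45681 + 1/107 = 4887868/107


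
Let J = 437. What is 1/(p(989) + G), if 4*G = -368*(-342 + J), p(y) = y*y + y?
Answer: 1/970370 ≈ 1.0305e-6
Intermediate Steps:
p(y) = y + y² (p(y) = y² + y = y + y²)
G = -8740 (G = (-368*(-342 + 437))/4 = (-368*95)/4 = (¼)*(-34960) = -8740)
1/(p(989) + G) = 1/(989*(1 + 989) - 8740) = 1/(989*990 - 8740) = 1/(979110 - 8740) = 1/970370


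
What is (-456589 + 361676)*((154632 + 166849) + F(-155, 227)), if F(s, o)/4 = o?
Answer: -30598907157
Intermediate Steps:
F(s, o) = 4*o
(-456589 + 361676)*((154632 + 166849) + F(-155, 227)) = (-456589 + 361676)*((154632 + 166849) + 4*227) = -94913*(321481 + 908) = -94913*322389 = -30598907157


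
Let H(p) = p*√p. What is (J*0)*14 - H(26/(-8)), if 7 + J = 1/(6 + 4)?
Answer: 13*I*√13/8 ≈ 5.859*I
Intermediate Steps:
J = -69/10 (J = -7 + 1/(6 + 4) = -7 + 1/10 = -7 + ⅒ = -69/10 ≈ -6.9000)
H(p) = p^(3/2)
(J*0)*14 - H(26/(-8)) = -69/10*0*14 - (26/(-8))^(3/2) = 0*14 - (26*(-⅛))^(3/2) = 0 - (-13/4)^(3/2) = 0 - (-13)*I*√13/8 = 0 + 13*I*√13/8 = 13*I*√13/8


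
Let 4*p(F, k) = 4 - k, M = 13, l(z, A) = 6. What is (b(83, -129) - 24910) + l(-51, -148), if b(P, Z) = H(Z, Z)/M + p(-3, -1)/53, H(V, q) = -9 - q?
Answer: -68609919/2756 ≈ -24895.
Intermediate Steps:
p(F, k) = 1 - k/4 (p(F, k) = (4 - k)/4 = 1 - k/4)
b(P, Z) = -1843/2756 - Z/13 (b(P, Z) = (-9 - Z)/13 + (1 - ¼*(-1))/53 = (-9 - Z)*(1/13) + (1 + ¼)*(1/53) = (-9/13 - Z/13) + (5/4)*(1/53) = (-9/13 - Z/13) + 5/212 = -1843/2756 - Z/13)
(b(83, -129) - 24910) + l(-51, -148) = ((-1843/2756 - 1/13*(-129)) - 24910) + 6 = ((-1843/2756 + 129/13) - 24910) + 6 = (25505/2756 - 24910) + 6 = -68626455/2756 + 6 = -68609919/2756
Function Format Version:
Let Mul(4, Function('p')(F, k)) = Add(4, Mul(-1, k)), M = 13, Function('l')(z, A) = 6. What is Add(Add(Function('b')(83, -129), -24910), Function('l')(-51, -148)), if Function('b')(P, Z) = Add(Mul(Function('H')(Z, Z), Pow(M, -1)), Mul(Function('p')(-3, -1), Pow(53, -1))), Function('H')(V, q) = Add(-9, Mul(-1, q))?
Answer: Rational(-68609919, 2756) ≈ -24895.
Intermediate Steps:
Function('p')(F, k) = Add(1, Mul(Rational(-1, 4), k)) (Function('p')(F, k) = Mul(Rational(1, 4), Add(4, Mul(-1, k))) = Add(1, Mul(Rational(-1, 4), k)))
Function('b')(P, Z) = Add(Rational(-1843, 2756), Mul(Rational(-1, 13), Z)) (Function('b')(P, Z) = Add(Mul(Add(-9, Mul(-1, Z)), Pow(13, -1)), Mul(Add(1, Mul(Rational(-1, 4), -1)), Pow(53, -1))) = Add(Mul(Add(-9, Mul(-1, Z)), Rational(1, 13)), Mul(Add(1, Rational(1, 4)), Rational(1, 53))) = Add(Add(Rational(-9, 13), Mul(Rational(-1, 13), Z)), Mul(Rational(5, 4), Rational(1, 53))) = Add(Add(Rational(-9, 13), Mul(Rational(-1, 13), Z)), Rational(5, 212)) = Add(Rational(-1843, 2756), Mul(Rational(-1, 13), Z)))
Add(Add(Function('b')(83, -129), -24910), Function('l')(-51, -148)) = Add(Add(Add(Rational(-1843, 2756), Mul(Rational(-1, 13), -129)), -24910), 6) = Add(Add(Add(Rational(-1843, 2756), Rational(129, 13)), -24910), 6) = Add(Add(Rational(25505, 2756), -24910), 6) = Add(Rational(-68626455, 2756), 6) = Rational(-68609919, 2756)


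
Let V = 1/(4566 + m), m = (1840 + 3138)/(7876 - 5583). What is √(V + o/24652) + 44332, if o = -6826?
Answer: 44332 + 3*I*√2001821292057911335/8069536376 ≈ 44332.0 + 0.526*I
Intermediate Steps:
m = 4978/2293 ≈ 2.1710
V = 2293/10474816 (V = 1/(4566 + 4978/2293) = 1/(10474816/2293) = 2293/10474816 ≈ 0.00021891)
√(V + o/24652) + 44332 = √(2293/10474816 - 6826/24652) + 44332 = √(2293/10474816 - 6826*1/24652) + 44332 = √(2293/10474816 - 3413/12326) + 44332 = √(-17861141745/64556291008) + 44332 = 3*I*√2001821292057911335/8069536376 + 44332 = 44332 + 3*I*√2001821292057911335/8069536376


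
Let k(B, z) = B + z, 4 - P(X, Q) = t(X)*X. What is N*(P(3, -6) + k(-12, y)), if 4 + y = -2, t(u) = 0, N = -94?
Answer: 1316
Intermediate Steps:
P(X, Q) = 4 (P(X, Q) = 4 - 0*X = 4 - 1*0 = 4 + 0 = 4)
y = -6 (y = -4 - 2 = -6)
N*(P(3, -6) + k(-12, y)) = -94*(4 + (-12 - 6)) = -94*(4 - 18) = -94*(-14) = 1316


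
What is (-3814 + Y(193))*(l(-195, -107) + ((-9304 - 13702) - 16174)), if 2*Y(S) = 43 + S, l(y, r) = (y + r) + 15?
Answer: 145870032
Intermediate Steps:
l(y, r) = 15 + r + y (l(y, r) = (r + y) + 15 = 15 + r + y)
Y(S) = 43/2 + S/2 (Y(S) = (43 + S)/2 = 43/2 + S/2)
(-3814 + Y(193))*(l(-195, -107) + ((-9304 - 13702) - 16174)) = (-3814 + (43/2 + (½)*193))*((15 - 107 - 195) + ((-9304 - 13702) - 16174)) = (-3814 + (43/2 + 193/2))*(-287 + (-23006 - 16174)) = (-3814 + 118)*(-287 - 39180) = -3696*(-39467) = 145870032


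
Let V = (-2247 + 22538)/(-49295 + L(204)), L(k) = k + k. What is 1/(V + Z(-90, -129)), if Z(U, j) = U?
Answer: -48887/4420121 ≈ -0.011060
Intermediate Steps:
L(k) = 2*k
V = -20291/48887 (V = (-2247 + 22538)/(-49295 + 2*204) = 20291/(-49295 + 408) = 20291/(-48887) = 20291*(-1/48887) = -20291/48887 ≈ -0.41506)
1/(V + Z(-90, -129)) = 1/(-20291/48887 - 90) = 1/(-4420121/48887) = -48887/4420121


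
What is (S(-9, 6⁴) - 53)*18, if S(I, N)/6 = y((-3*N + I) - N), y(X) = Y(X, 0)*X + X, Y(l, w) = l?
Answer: 2911901094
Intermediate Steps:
y(X) = X + X² (y(X) = X*X + X = X² + X = X + X²)
S(I, N) = 6*(I - 4*N)*(1 + I - 4*N) (S(I, N) = 6*(((-3*N + I) - N)*(1 + ((-3*N + I) - N))) = 6*(((I - 3*N) - N)*(1 + ((I - 3*N) - N))) = 6*((I - 4*N)*(1 + (I - 4*N))) = 6*((I - 4*N)*(1 + I - 4*N)) = 6*(I - 4*N)*(1 + I - 4*N))
(S(-9, 6⁴) - 53)*18 = (6*(-9 - 4*6⁴)*(1 - 9 - 4*6⁴) - 53)*18 = (6*(-9 - 4*1296)*(1 - 9 - 4*1296) - 53)*18 = (6*(-9 - 5184)*(1 - 9 - 5184) - 53)*18 = (6*(-5193)*(-5192) - 53)*18 = (161772336 - 53)*18 = 161772283*18 = 2911901094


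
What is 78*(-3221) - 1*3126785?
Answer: -3378023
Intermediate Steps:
78*(-3221) - 1*3126785 = -251238 - 3126785 = -3378023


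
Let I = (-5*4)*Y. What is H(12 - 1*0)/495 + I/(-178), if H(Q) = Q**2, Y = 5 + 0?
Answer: 4174/4895 ≈ 0.85271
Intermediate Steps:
Y = 5
I = -100 (I = -5*4*5 = -20*5 = -100)
H(12 - 1*0)/495 + I/(-178) = (12 - 1*0)**2/495 - 100/(-178) = (12 + 0)**2*(1/495) - 100*(-1/178) = 12**2*(1/495) + 50/89 = 144*(1/495) + 50/89 = 16/55 + 50/89 = 4174/4895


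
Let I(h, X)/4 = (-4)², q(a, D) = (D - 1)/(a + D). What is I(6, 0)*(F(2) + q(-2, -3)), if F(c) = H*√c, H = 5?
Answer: 256/5 + 320*√2 ≈ 503.75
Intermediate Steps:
q(a, D) = (-1 + D)/(D + a)
I(h, X) = 64 (I(h, X) = 4*(-4)² = 4*16 = 64)
F(c) = 5*√c
I(6, 0)*(F(2) + q(-2, -3)) = 64*(5*√2 + (-1 - 3)/(-3 - 2)) = 64*(5*√2 - 4/(-5)) = 64*(5*√2 - ⅕*(-4)) = 64*(5*√2 + ⅘) = 64*(⅘ + 5*√2) = 256/5 + 320*√2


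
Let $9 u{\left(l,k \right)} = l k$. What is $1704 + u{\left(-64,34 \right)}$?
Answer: $\frac{13160}{9} \approx 1462.2$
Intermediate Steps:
$u{\left(l,k \right)} = \frac{k l}{9}$ ($u{\left(l,k \right)} = \frac{l k}{9} = \frac{k l}{9}$)
$1704 + u{\left(-64,34 \right)} = 1704 + \frac{1}{9} \cdot 34 \left(-64\right) = 1704 - \frac{2176}{9} = \frac{13160}{9}$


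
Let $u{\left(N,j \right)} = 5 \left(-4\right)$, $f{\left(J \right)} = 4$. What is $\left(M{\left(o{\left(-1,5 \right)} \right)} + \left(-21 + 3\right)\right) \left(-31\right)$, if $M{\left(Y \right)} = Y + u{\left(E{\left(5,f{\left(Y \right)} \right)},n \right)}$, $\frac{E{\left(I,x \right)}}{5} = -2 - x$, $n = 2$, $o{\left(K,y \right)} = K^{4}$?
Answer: $1147$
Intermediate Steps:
$E{\left(I,x \right)} = -10 - 5 x$ ($E{\left(I,x \right)} = 5 \left(-2 - x\right) = -10 - 5 x$)
$u{\left(N,j \right)} = -20$
$M{\left(Y \right)} = -20 + Y$ ($M{\left(Y \right)} = Y - 20 = -20 + Y$)
$\left(M{\left(o{\left(-1,5 \right)} \right)} + \left(-21 + 3\right)\right) \left(-31\right) = \left(\left(-20 + \left(-1\right)^{4}\right) + \left(-21 + 3\right)\right) \left(-31\right) = \left(\left(-20 + 1\right) - 18\right) \left(-31\right) = \left(-19 - 18\right) \left(-31\right) = \left(-37\right) \left(-31\right) = 1147$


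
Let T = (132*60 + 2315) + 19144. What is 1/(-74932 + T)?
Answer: -1/45553 ≈ -2.1952e-5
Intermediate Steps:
T = 29379 (T = (7920 + 2315) + 19144 = 10235 + 19144 = 29379)
1/(-74932 + T) = 1/(-74932 + 29379) = 1/(-45553) = -1/45553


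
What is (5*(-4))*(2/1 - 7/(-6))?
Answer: -190/3 ≈ -63.333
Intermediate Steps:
(5*(-4))*(2/1 - 7/(-6)) = -20*(2*1 - 7*(-⅙)) = -20*(2 + 7/6) = -20*19/6 = -190/3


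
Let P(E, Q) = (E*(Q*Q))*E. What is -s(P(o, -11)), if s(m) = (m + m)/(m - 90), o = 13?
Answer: -40898/20359 ≈ -2.0088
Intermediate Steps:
P(E, Q) = E²*Q² (P(E, Q) = (E*Q²)*E = E²*Q²)
s(m) = 2*m/(-90 + m) (s(m) = (2*m)/(-90 + m) = 2*m/(-90 + m))
-s(P(o, -11)) = -2*13²*(-11)²/(-90 + 13²*(-11)²) = -2*169*121/(-90 + 169*121) = -2*20449/(-90 + 20449) = -2*20449/20359 = -1*40898/20359 = -40898/20359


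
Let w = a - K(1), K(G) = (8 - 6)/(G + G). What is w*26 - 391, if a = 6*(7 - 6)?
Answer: -261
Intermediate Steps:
K(G) = 1/G (K(G) = 2/((2*G)) = 2*(1/(2*G)) = 1/G)
a = 6 (a = 6*1 = 6)
w = 5 (w = 6 - 1/1 = 6 - 1*1 = 6 - 1 = 5)
w*26 - 391 = 5*26 - 391 = 130 - 391 = -261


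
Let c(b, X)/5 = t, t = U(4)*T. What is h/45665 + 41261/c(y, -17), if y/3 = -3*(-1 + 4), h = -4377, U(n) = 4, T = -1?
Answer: -376854221/182660 ≈ -2063.1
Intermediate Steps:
y = -27 (y = 3*(-3*(-1 + 4)) = 3*(-3*3) = 3*(-9) = -27)
t = -4 (t = 4*(-1) = -4)
c(b, X) = -20 (c(b, X) = 5*(-4) = -20)
h/45665 + 41261/c(y, -17) = -4377/45665 + 41261/(-20) = -4377*1/45665 + 41261*(-1/20) = -4377/45665 - 41261/20 = -376854221/182660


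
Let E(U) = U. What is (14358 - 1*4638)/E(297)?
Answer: 360/11 ≈ 32.727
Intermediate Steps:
(14358 - 1*4638)/E(297) = (14358 - 1*4638)/297 = (14358 - 4638)*(1/297) = 9720*(1/297) = 360/11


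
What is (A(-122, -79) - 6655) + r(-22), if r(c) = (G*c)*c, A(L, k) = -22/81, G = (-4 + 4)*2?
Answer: -539077/81 ≈ -6655.3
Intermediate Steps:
G = 0 (G = 0*2 = 0)
A(L, k) = -22/81 (A(L, k) = -22*1/81 = -22/81)
r(c) = 0 (r(c) = (0*c)*c = 0*c = 0)
(A(-122, -79) - 6655) + r(-22) = (-22/81 - 6655) + 0 = -539077/81 + 0 = -539077/81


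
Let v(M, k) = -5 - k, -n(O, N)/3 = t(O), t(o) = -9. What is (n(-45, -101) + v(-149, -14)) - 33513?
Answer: -33477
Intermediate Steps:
n(O, N) = 27 (n(O, N) = -3*(-9) = 27)
(n(-45, -101) + v(-149, -14)) - 33513 = (27 + (-5 - 1*(-14))) - 33513 = (27 + (-5 + 14)) - 33513 = (27 + 9) - 33513 = 36 - 33513 = -33477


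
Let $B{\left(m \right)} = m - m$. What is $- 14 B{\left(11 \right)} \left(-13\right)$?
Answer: $0$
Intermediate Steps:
$B{\left(m \right)} = 0$
$- 14 B{\left(11 \right)} \left(-13\right) = \left(-14\right) 0 \left(-13\right) = 0 \left(-13\right) = 0$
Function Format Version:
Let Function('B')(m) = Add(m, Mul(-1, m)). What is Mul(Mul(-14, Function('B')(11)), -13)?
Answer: 0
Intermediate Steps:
Function('B')(m) = 0
Mul(Mul(-14, Function('B')(11)), -13) = Mul(Mul(-14, 0), -13) = Mul(0, -13) = 0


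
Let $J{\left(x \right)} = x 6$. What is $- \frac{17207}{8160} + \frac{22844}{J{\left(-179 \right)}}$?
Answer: $- \frac{11382631}{486880} \approx -23.379$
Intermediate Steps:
$J{\left(x \right)} = 6 x$
$- \frac{17207}{8160} + \frac{22844}{J{\left(-179 \right)}} = - \frac{17207}{8160} + \frac{22844}{6 \left(-179\right)} = \left(-17207\right) \frac{1}{8160} + \frac{22844}{-1074} = - \frac{17207}{8160} + 22844 \left(- \frac{1}{1074}\right) = - \frac{17207}{8160} - \frac{11422}{537} = - \frac{11382631}{486880}$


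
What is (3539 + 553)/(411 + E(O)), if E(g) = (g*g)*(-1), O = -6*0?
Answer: 1364/137 ≈ 9.9562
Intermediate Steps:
O = 0
E(g) = -g² (E(g) = g²*(-1) = -g²)
(3539 + 553)/(411 + E(O)) = (3539 + 553)/(411 - 1*0²) = 4092/(411 - 1*0) = 4092/(411 + 0) = 4092/411 = 4092*(1/411) = 1364/137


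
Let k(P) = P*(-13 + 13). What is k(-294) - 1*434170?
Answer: -434170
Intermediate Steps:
k(P) = 0 (k(P) = P*0 = 0)
k(-294) - 1*434170 = 0 - 1*434170 = 0 - 434170 = -434170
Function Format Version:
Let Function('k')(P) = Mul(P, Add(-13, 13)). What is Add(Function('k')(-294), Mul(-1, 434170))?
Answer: -434170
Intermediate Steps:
Function('k')(P) = 0 (Function('k')(P) = Mul(P, 0) = 0)
Add(Function('k')(-294), Mul(-1, 434170)) = Add(0, Mul(-1, 434170)) = Add(0, -434170) = -434170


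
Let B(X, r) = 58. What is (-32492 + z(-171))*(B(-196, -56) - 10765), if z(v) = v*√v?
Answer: 347891844 + 5492691*I*√19 ≈ 3.4789e+8 + 2.3942e+7*I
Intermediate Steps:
z(v) = v^(3/2)
(-32492 + z(-171))*(B(-196, -56) - 10765) = (-32492 + (-171)^(3/2))*(58 - 10765) = (-32492 - 513*I*√19)*(-10707) = 347891844 + 5492691*I*√19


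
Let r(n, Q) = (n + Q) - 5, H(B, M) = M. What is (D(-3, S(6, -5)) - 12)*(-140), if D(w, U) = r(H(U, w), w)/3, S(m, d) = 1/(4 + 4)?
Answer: 6580/3 ≈ 2193.3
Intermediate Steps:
S(m, d) = ⅛ (S(m, d) = 1/8 = ⅛)
r(n, Q) = -5 + Q + n (r(n, Q) = (Q + n) - 5 = -5 + Q + n)
D(w, U) = -5/3 + 2*w/3 (D(w, U) = (-5 + w + w)/3 = (-5 + 2*w)*(⅓) = -5/3 + 2*w/3)
(D(-3, S(6, -5)) - 12)*(-140) = ((-5/3 + (⅔)*(-3)) - 12)*(-140) = ((-5/3 - 2) - 12)*(-140) = (-11/3 - 12)*(-140) = -47/3*(-140) = 6580/3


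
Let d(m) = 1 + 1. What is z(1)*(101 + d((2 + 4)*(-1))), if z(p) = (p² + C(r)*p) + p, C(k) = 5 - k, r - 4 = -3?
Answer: 618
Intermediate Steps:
r = 1 (r = 4 - 3 = 1)
d(m) = 2
z(p) = p² + 5*p (z(p) = (p² + (5 - 1*1)*p) + p = (p² + (5 - 1)*p) + p = (p² + 4*p) + p = p² + 5*p)
z(1)*(101 + d((2 + 4)*(-1))) = (1*(5 + 1))*(101 + 2) = (1*6)*103 = 6*103 = 618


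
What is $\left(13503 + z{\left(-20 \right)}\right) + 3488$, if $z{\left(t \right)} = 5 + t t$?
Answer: $17396$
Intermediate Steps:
$z{\left(t \right)} = 5 + t^{2}$
$\left(13503 + z{\left(-20 \right)}\right) + 3488 = \left(13503 + \left(5 + \left(-20\right)^{2}\right)\right) + 3488 = \left(13503 + \left(5 + 400\right)\right) + 3488 = \left(13503 + 405\right) + 3488 = 13908 + 3488 = 17396$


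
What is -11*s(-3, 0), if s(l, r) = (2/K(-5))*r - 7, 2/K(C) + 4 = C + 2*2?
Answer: 77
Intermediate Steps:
K(C) = 2/C (K(C) = 2/(-4 + (C + 2*2)) = 2/(-4 + (C + 4)) = 2/(-4 + (4 + C)) = 2/C)
s(l, r) = -7 - 5*r (s(l, r) = (2/((2/(-5))))*r - 7 = (2/((2*(-⅕))))*r - 7 = (2/(-⅖))*r - 7 = (2*(-5/2))*r - 7 = -5*r - 7 = -7 - 5*r)
-11*s(-3, 0) = -11*(-7 - 5*0) = -11*(-7 + 0) = -11*(-7) = 77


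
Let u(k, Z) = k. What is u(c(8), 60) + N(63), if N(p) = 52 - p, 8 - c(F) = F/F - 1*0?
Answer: -4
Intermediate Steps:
c(F) = 7 (c(F) = 8 - (F/F - 1*0) = 8 - (1 + 0) = 8 - 1*1 = 8 - 1 = 7)
u(c(8), 60) + N(63) = 7 + (52 - 1*63) = 7 + (52 - 63) = 7 - 11 = -4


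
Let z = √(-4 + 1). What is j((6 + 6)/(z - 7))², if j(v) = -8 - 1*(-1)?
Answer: 49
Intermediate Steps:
z = I*√3 (z = √(-3) = I*√3 ≈ 1.732*I)
j(v) = -7 (j(v) = -8 + 1 = -7)
j((6 + 6)/(z - 7))² = (-7)² = 49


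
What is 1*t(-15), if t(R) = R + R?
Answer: -30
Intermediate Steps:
t(R) = 2*R
1*t(-15) = 1*(2*(-15)) = 1*(-30) = -30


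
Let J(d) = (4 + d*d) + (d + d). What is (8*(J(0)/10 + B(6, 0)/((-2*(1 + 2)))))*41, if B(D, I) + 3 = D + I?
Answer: -164/5 ≈ -32.800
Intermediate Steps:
J(d) = 4 + d² + 2*d (J(d) = (4 + d²) + 2*d = 4 + d² + 2*d)
B(D, I) = -3 + D + I (B(D, I) = -3 + (D + I) = -3 + D + I)
(8*(J(0)/10 + B(6, 0)/((-2*(1 + 2)))))*41 = (8*((4 + 0² + 2*0)/10 + (-3 + 6 + 0)/((-2*(1 + 2)))))*41 = (8*((4 + 0 + 0)*(⅒) + 3/((-2*3))))*41 = (8*(4*(⅒) + 3/(-6)))*41 = (8*(⅖ + 3*(-⅙)))*41 = (8*(⅖ - ½))*41 = (8*(-⅒))*41 = -⅘*41 = -164/5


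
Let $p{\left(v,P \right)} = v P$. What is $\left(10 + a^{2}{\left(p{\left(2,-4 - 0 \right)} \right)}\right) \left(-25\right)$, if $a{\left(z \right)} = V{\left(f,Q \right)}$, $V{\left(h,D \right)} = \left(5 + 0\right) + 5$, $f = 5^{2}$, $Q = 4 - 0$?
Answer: $-2750$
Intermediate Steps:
$p{\left(v,P \right)} = P v$
$Q = 4$ ($Q = 4 + 0 = 4$)
$f = 25$
$V{\left(h,D \right)} = 10$ ($V{\left(h,D \right)} = 5 + 5 = 10$)
$a{\left(z \right)} = 10$
$\left(10 + a^{2}{\left(p{\left(2,-4 - 0 \right)} \right)}\right) \left(-25\right) = \left(10 + 10^{2}\right) \left(-25\right) = \left(10 + 100\right) \left(-25\right) = 110 \left(-25\right) = -2750$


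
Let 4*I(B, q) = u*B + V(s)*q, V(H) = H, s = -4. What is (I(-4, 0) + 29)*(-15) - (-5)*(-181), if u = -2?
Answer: -1370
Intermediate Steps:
I(B, q) = -q - B/2 (I(B, q) = (-2*B - 4*q)/4 = (-4*q - 2*B)/4 = -q - B/2)
(I(-4, 0) + 29)*(-15) - (-5)*(-181) = ((-1*0 - 1/2*(-4)) + 29)*(-15) - (-5)*(-181) = ((0 + 2) + 29)*(-15) - 1*905 = (2 + 29)*(-15) - 905 = 31*(-15) - 905 = -465 - 905 = -1370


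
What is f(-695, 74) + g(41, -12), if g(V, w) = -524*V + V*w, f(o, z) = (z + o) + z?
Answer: -22523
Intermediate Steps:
f(o, z) = o + 2*z (f(o, z) = (o + z) + z = o + 2*z)
f(-695, 74) + g(41, -12) = (-695 + 2*74) + 41*(-524 - 12) = (-695 + 148) + 41*(-536) = -547 - 21976 = -22523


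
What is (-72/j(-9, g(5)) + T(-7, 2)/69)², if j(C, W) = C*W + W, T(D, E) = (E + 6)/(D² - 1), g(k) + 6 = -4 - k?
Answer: 1530169/4284900 ≈ 0.35711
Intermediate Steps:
g(k) = -10 - k (g(k) = -6 + (-4 - k) = -10 - k)
T(D, E) = (6 + E)/(-1 + D²)
j(C, W) = W + C*W
(-72/j(-9, g(5)) + T(-7, 2)/69)² = (-72*1/((1 - 9)*(-10 - 1*5)) + ((6 + 2)/(-1 + (-7)²))/69)² = (-72*(-1/(8*(-10 - 5))) + (8/(-1 + 49))*(1/69))² = (-72/((-15*(-8))) + (8/48)*(1/69))² = (-72/120 + ((1/48)*8)*(1/69))² = (-72*1/120 + (⅙)*(1/69))² = (-⅗ + 1/414)² = (-1237/2070)² = 1530169/4284900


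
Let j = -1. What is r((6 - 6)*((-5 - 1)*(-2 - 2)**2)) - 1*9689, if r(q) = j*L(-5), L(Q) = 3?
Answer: -9692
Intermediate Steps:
r(q) = -3 (r(q) = -1*3 = -3)
r((6 - 6)*((-5 - 1)*(-2 - 2)**2)) - 1*9689 = -3 - 1*9689 = -3 - 9689 = -9692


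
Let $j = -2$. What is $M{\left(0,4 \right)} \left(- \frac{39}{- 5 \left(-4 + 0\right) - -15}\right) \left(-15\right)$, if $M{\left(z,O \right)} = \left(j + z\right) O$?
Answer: $- \frac{936}{7} \approx -133.71$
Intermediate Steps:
$M{\left(z,O \right)} = O \left(-2 + z\right)$ ($M{\left(z,O \right)} = \left(-2 + z\right) O = O \left(-2 + z\right)$)
$M{\left(0,4 \right)} \left(- \frac{39}{- 5 \left(-4 + 0\right) - -15}\right) \left(-15\right) = 4 \left(-2 + 0\right) \left(- \frac{39}{- 5 \left(-4 + 0\right) - -15}\right) \left(-15\right) = 4 \left(-2\right) \left(- \frac{39}{\left(-5\right) \left(-4\right) + 15}\right) \left(-15\right) = - 8 \left(- \frac{39}{20 + 15}\right) \left(-15\right) = - 8 \left(- \frac{39}{35}\right) \left(-15\right) = - 8 \left(\left(-39\right) \frac{1}{35}\right) \left(-15\right) = \left(-8\right) \left(- \frac{39}{35}\right) \left(-15\right) = \frac{312}{35} \left(-15\right) = - \frac{936}{7}$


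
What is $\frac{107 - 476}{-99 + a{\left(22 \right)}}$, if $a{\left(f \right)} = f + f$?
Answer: $\frac{369}{55} \approx 6.7091$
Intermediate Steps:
$a{\left(f \right)} = 2 f$
$\frac{107 - 476}{-99 + a{\left(22 \right)}} = \frac{107 - 476}{-99 + 2 \cdot 22} = - \frac{369}{-99 + 44} = - \frac{369}{-55} = \left(-369\right) \left(- \frac{1}{55}\right) = \frac{369}{55}$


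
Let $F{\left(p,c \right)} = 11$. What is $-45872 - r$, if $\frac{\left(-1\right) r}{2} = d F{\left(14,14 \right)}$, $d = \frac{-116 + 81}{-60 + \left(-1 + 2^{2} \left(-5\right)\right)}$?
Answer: $- \frac{3714862}{81} \approx -45863.0$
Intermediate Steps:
$d = \frac{35}{81}$ ($d = - \frac{35}{-60 + \left(-1 + 4 \left(-5\right)\right)} = - \frac{35}{-60 - 21} = - \frac{35}{-81} = \left(-35\right) \left(- \frac{1}{81}\right) = \frac{35}{81} \approx 0.4321$)
$r = - \frac{770}{81}$ ($r = - 2 \cdot \frac{35}{81} \cdot 11 = \left(-2\right) \frac{385}{81} = - \frac{770}{81} \approx -9.5062$)
$-45872 - r = -45872 - - \frac{770}{81} = -45872 + \frac{770}{81} = - \frac{3714862}{81}$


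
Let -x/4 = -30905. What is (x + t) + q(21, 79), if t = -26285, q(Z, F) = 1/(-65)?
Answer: 6326774/65 ≈ 97335.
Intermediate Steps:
q(Z, F) = -1/65
x = 123620 (x = -4*(-30905) = 123620)
(x + t) + q(21, 79) = (123620 - 26285) - 1/65 = 97335 - 1/65 = 6326774/65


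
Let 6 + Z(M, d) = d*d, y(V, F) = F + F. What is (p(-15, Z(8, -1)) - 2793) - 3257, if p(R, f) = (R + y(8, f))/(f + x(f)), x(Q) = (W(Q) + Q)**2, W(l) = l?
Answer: -114955/19 ≈ -6050.3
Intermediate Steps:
x(Q) = 4*Q**2 (x(Q) = (Q + Q)**2 = (2*Q)**2 = 4*Q**2)
y(V, F) = 2*F
Z(M, d) = -6 + d**2 (Z(M, d) = -6 + d*d = -6 + d**2)
p(R, f) = (R + 2*f)/(f + 4*f**2)
(p(-15, Z(8, -1)) - 2793) - 3257 = ((-15 + 2*(-6 + (-1)**2))/((-6 + (-1)**2)*(1 + 4*(-6 + (-1)**2))) - 2793) - 3257 = ((-15 + 2*(-6 + 1))/((-6 + 1)*(1 + 4*(-6 + 1))) - 2793) - 3257 = ((-15 + 2*(-5))/((-5)*(1 + 4*(-5))) - 2793) - 3257 = (-(-15 - 10)/(5*(1 - 20)) - 2793) - 3257 = (-1/5*(-25)/(-19) - 2793) - 3257 = (-1/5*(-1/19)*(-25) - 2793) - 3257 = (-5/19 - 2793) - 3257 = -53072/19 - 3257 = -114955/19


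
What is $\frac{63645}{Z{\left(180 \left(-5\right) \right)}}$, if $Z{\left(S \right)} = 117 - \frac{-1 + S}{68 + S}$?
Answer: $\frac{52952640}{96443} \approx 549.06$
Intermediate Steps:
$Z{\left(S \right)} = 117 - \frac{-1 + S}{68 + S}$
$\frac{63645}{Z{\left(180 \left(-5\right) \right)}} = \frac{63645}{\frac{1}{68 + 180 \left(-5\right)} \left(7957 + 116 \cdot 180 \left(-5\right)\right)} = \frac{63645}{\frac{1}{68 - 900} \left(7957 + 116 \left(-900\right)\right)} = \frac{63645}{\frac{1}{-832} \left(7957 - 104400\right)} = \frac{63645}{\left(- \frac{1}{832}\right) \left(-96443\right)} = \frac{63645}{\frac{96443}{832}} = 63645 \cdot \frac{832}{96443} = \frac{52952640}{96443}$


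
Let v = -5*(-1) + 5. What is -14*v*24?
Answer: -3360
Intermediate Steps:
v = 10 (v = 5 + 5 = 10)
-14*v*24 = -14*10*24 = -140*24 = -3360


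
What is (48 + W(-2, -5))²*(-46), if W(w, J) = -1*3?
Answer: -93150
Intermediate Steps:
W(w, J) = -3
(48 + W(-2, -5))²*(-46) = (48 - 3)²*(-46) = 45²*(-46) = 2025*(-46) = -93150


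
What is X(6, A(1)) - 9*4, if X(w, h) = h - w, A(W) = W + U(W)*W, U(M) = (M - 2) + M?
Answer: -41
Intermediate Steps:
U(M) = -2 + 2*M (U(M) = (-2 + M) + M = -2 + 2*M)
A(W) = W + W*(-2 + 2*W) (A(W) = W + (-2 + 2*W)*W = W + W*(-2 + 2*W))
X(6, A(1)) - 9*4 = (1*(-1 + 2*1) - 1*6) - 9*4 = (1*(-1 + 2) - 6) - 36 = (1*1 - 6) - 36 = (1 - 6) - 36 = -5 - 36 = -41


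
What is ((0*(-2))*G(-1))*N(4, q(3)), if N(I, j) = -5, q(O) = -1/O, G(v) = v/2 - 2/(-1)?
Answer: 0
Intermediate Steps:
G(v) = 2 + v/2 (G(v) = v*(1/2) - 2*(-1) = v/2 + 2 = 2 + v/2)
((0*(-2))*G(-1))*N(4, q(3)) = ((0*(-2))*(2 + (1/2)*(-1)))*(-5) = (0*(2 - 1/2))*(-5) = (0*(3/2))*(-5) = 0*(-5) = 0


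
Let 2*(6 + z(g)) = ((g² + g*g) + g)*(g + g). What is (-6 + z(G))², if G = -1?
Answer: 169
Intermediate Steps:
z(g) = -6 + g*(g + 2*g²) (z(g) = -6 + (((g² + g*g) + g)*(g + g))/2 = -6 + (((g² + g²) + g)*(2*g))/2 = -6 + ((2*g² + g)*(2*g))/2 = -6 + ((g + 2*g²)*(2*g))/2 = -6 + (2*g*(g + 2*g²))/2 = -6 + g*(g + 2*g²))
(-6 + z(G))² = (-6 + (-6 + (-1)² + 2*(-1)³))² = (-6 + (-6 + 1 + 2*(-1)))² = (-6 + (-6 + 1 - 2))² = (-6 - 7)² = (-13)² = 169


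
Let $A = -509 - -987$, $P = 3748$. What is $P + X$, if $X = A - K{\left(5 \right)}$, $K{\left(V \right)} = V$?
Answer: $4221$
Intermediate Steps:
$A = 478$ ($A = -509 + 987 = 478$)
$X = 473$ ($X = 478 - 5 = 473$)
$P + X = 3748 + 473 = 4221$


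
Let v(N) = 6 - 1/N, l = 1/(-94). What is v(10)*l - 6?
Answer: -5699/940 ≈ -6.0628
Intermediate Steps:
l = -1/94 ≈ -0.010638
v(10)*l - 6 = (6 - 1/10)*(-1/94) - 6 = (6 - 1*⅒)*(-1/94) - 6 = (6 - ⅒)*(-1/94) - 6 = (59/10)*(-1/94) - 6 = -59/940 - 6 = -5699/940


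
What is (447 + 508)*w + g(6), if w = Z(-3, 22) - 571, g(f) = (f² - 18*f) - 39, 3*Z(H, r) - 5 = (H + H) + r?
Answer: -538731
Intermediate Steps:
Z(H, r) = 5/3 + r/3 + 2*H/3 (Z(H, r) = 5/3 + ((H + H) + r)/3 = 5/3 + (2*H + r)/3 = 5/3 + (r + 2*H)/3 = 5/3 + (r/3 + 2*H/3) = 5/3 + r/3 + 2*H/3)
g(f) = -39 + f² - 18*f
w = -564 (w = (5/3 + (⅓)*22 + (⅔)*(-3)) - 571 = (5/3 + 22/3 - 2) - 571 = 7 - 571 = -564)
(447 + 508)*w + g(6) = (447 + 508)*(-564) + (-39 + 6² - 18*6) = 955*(-564) + (-39 + 36 - 108) = -538620 - 111 = -538731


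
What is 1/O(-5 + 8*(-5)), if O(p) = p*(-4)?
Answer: 1/180 ≈ 0.0055556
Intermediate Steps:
O(p) = -4*p
1/O(-5 + 8*(-5)) = 1/(-4*(-5 + 8*(-5))) = 1/(-4*(-5 - 40)) = 1/(-4*(-45)) = 1/180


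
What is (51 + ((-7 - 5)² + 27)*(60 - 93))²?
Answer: 31270464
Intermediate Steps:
(51 + ((-7 - 5)² + 27)*(60 - 93))² = (51 + ((-12)² + 27)*(-33))² = (51 + (144 + 27)*(-33))² = (51 + 171*(-33))² = (51 - 5643)² = (-5592)² = 31270464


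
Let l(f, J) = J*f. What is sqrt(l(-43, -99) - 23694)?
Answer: I*sqrt(19437) ≈ 139.42*I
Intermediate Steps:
sqrt(l(-43, -99) - 23694) = sqrt(-99*(-43) - 23694) = sqrt(4257 - 23694) = sqrt(-19437) = I*sqrt(19437)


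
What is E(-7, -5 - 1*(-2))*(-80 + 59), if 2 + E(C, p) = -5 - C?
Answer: 0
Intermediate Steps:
E(C, p) = -7 - C (E(C, p) = -2 + (-5 - C) = -7 - C)
E(-7, -5 - 1*(-2))*(-80 + 59) = (-7 - 1*(-7))*(-80 + 59) = (-7 + 7)*(-21) = 0*(-21) = 0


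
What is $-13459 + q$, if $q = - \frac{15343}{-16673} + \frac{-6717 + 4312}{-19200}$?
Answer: $- \frac{861636386047}{64024320} \approx -13458.0$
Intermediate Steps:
$q = \frac{66936833}{64024320}$ ($q = \left(-15343\right) \left(- \frac{1}{16673}\right) - - \frac{481}{3840} = \frac{15343}{16673} + \frac{481}{3840} = \frac{66936833}{64024320} \approx 1.0455$)
$-13459 + q = -13459 + \frac{66936833}{64024320} = - \frac{861636386047}{64024320}$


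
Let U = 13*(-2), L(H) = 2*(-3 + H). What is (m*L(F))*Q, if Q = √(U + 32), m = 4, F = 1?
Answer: -16*√6 ≈ -39.192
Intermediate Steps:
L(H) = -6 + 2*H
U = -26
Q = √6 (Q = √(-26 + 32) = √6 ≈ 2.4495)
(m*L(F))*Q = (4*(-6 + 2*1))*√6 = (4*(-6 + 2))*√6 = (4*(-4))*√6 = -16*√6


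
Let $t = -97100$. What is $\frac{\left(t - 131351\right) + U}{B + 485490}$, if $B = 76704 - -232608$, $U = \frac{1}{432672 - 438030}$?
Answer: $- \frac{1224040459}{4258549116} \approx -0.28743$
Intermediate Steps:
$U = - \frac{1}{5358}$ ($U = \frac{1}{-5358} = - \frac{1}{5358} \approx -0.00018664$)
$B = 309312$ ($B = 76704 + 232608 = 309312$)
$\frac{\left(t - 131351\right) + U}{B + 485490} = \frac{\left(-97100 - 131351\right) - \frac{1}{5358}}{309312 + 485490} = \frac{-228451 - \frac{1}{5358}}{794802} = \left(- \frac{1224040459}{5358}\right) \frac{1}{794802} = - \frac{1224040459}{4258549116}$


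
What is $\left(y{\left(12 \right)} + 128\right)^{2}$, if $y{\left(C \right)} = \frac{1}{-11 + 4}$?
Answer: $\frac{801025}{49} \approx 16347.0$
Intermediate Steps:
$y{\left(C \right)} = - \frac{1}{7}$ ($y{\left(C \right)} = \frac{1}{-7} = - \frac{1}{7}$)
$\left(y{\left(12 \right)} + 128\right)^{2} = \left(- \frac{1}{7} + 128\right)^{2} = \left(\frac{895}{7}\right)^{2} = \frac{801025}{49}$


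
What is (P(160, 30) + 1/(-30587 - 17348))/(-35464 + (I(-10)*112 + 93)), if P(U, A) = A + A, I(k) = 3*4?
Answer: -2876099/1631084245 ≈ -0.0017633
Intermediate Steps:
I(k) = 12
P(U, A) = 2*A
(P(160, 30) + 1/(-30587 - 17348))/(-35464 + (I(-10)*112 + 93)) = (2*30 + 1/(-30587 - 17348))/(-35464 + (12*112 + 93)) = (60 + 1/(-47935))/(-35464 + (1344 + 93)) = (60 - 1/47935)/(-35464 + 1437) = (2876099/47935)/(-34027) = (2876099/47935)*(-1/34027) = -2876099/1631084245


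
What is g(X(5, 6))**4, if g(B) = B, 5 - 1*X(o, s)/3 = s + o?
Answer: 104976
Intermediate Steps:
X(o, s) = 15 - 3*o - 3*s (X(o, s) = 15 - 3*(s + o) = 15 - 3*(o + s) = 15 + (-3*o - 3*s) = 15 - 3*o - 3*s)
g(X(5, 6))**4 = (15 - 3*5 - 3*6)**4 = (15 - 15 - 18)**4 = (-18)**4 = 104976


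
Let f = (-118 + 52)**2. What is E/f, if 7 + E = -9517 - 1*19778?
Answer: -14651/2178 ≈ -6.7268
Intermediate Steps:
f = 4356 (f = (-66)**2 = 4356)
E = -29302 (E = -7 + (-9517 - 1*19778) = -7 + (-9517 - 19778) = -7 - 29295 = -29302)
E/f = -29302/4356 = -29302*1/4356 = -14651/2178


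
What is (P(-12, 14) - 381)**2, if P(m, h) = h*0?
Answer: 145161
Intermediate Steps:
P(m, h) = 0
(P(-12, 14) - 381)**2 = (0 - 381)**2 = (-381)**2 = 145161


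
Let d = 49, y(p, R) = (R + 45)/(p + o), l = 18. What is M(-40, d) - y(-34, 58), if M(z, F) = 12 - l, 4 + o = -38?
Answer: -353/76 ≈ -4.6447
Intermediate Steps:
o = -42 (o = -4 - 38 = -42)
y(p, R) = (45 + R)/(-42 + p) (y(p, R) = (R + 45)/(p - 42) = (45 + R)/(-42 + p))
M(z, F) = -6 (M(z, F) = 12 - 1*18 = 12 - 18 = -6)
M(-40, d) - y(-34, 58) = -6 - (45 + 58)/(-42 - 34) = -6 - 103/(-76) = -6 - (-1)*103/76 = -6 - 1*(-103/76) = -6 + 103/76 = -353/76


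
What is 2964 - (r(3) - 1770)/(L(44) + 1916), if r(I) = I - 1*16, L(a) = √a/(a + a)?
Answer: 1915659010348/646105855 - 7132*√11/646105855 ≈ 2964.9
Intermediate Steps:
L(a) = 1/(2*√a) (L(a) = √a/((2*a)) = (1/(2*a))*√a = 1/(2*√a))
r(I) = -16 + I (r(I) = I - 16 = -16 + I)
2964 - (r(3) - 1770)/(L(44) + 1916) = 2964 - ((-16 + 3) - 1770)/(1/(2*√44) + 1916) = 2964 - (-13 - 1770)/((√11/22)/2 + 1916) = 2964 - (-1783)/(√11/44 + 1916) = 2964 - (-1783)/(1916 + √11/44) = 2964 + 1783/(1916 + √11/44)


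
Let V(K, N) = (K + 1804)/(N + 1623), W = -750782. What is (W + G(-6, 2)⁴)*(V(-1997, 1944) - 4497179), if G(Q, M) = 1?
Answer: 415296780252854/123 ≈ 3.3764e+12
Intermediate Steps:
V(K, N) = (1804 + K)/(1623 + N)
(W + G(-6, 2)⁴)*(V(-1997, 1944) - 4497179) = (-750782 + 1⁴)*((1804 - 1997)/(1623 + 1944) - 4497179) = (-750782 + 1)*(-193/3567 - 4497179) = -750781*((1/3567)*(-193) - 4497179) = -750781*(-193/3567 - 4497179) = -750781*(-16041437686/3567) = 415296780252854/123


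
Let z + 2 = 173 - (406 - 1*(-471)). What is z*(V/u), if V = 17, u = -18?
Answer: 6001/9 ≈ 666.78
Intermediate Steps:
z = -706 (z = -2 + (173 - (406 - 1*(-471))) = -2 + (173 - (406 + 471)) = -2 + (173 - 1*877) = -2 + (173 - 877) = -2 - 704 = -706)
z*(V/u) = -12002/(-18) = -12002*(-1)/18 = -706*(-17/18) = 6001/9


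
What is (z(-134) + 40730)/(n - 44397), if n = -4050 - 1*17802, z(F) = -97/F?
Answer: -5457917/8877366 ≈ -0.61481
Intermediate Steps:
n = -21852 (n = -4050 - 17802 = -21852)
(z(-134) + 40730)/(n - 44397) = (-97/(-134) + 40730)/(-21852 - 44397) = (-97*(-1/134) + 40730)/(-66249) = (97/134 + 40730)*(-1/66249) = (5457917/134)*(-1/66249) = -5457917/8877366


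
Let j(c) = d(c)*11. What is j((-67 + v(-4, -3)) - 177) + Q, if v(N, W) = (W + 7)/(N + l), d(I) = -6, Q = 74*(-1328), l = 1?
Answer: -98338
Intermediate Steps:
Q = -98272
v(N, W) = (7 + W)/(1 + N) (v(N, W) = (W + 7)/(N + 1) = (7 + W)/(1 + N))
j(c) = -66 (j(c) = -6*11 = -66)
j((-67 + v(-4, -3)) - 177) + Q = -66 - 98272 = -98338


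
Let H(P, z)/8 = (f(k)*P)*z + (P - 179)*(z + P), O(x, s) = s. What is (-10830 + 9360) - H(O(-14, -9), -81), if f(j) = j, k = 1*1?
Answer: -142662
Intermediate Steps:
k = 1
H(P, z) = 8*P*z + 8*(-179 + P)*(P + z) (H(P, z) = 8*((1*P)*z + (P - 179)*(z + P)) = 8*(P*z + (-179 + P)*(P + z)) = 8*P*z + 8*(-179 + P)*(P + z))
(-10830 + 9360) - H(O(-14, -9), -81) = (-10830 + 9360) - (-1432*(-9) - 1432*(-81) + 8*(-9)² + 16*(-9)*(-81)) = -1470 - (12888 + 115992 + 8*81 + 11664) = -1470 - (12888 + 115992 + 648 + 11664) = -1470 - 1*141192 = -1470 - 141192 = -142662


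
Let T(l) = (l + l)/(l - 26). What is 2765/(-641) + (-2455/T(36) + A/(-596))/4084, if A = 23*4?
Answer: -61744586363/14042115216 ≈ -4.3971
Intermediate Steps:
T(l) = 2*l/(-26 + l) (T(l) = (2*l)/(-26 + l) = 2*l/(-26 + l))
A = 92
2765/(-641) + (-2455/T(36) + A/(-596))/4084 = 2765/(-641) + (-2455/(2*36/(-26 + 36)) + 92/(-596))/4084 = 2765*(-1/641) + (-2455/(2*36/10) + 92*(-1/596))*(1/4084) = -2765/641 + (-2455/(2*36*(1/10)) - 23/149)*(1/4084) = -2765/641 + (-2455/36/5 - 23/149)*(1/4084) = -2765/641 + (-2455*5/36 - 23/149)*(1/4084) = -2765/641 + (-12275/36 - 23/149)*(1/4084) = -2765/641 - 1829803/5364*1/4084 = -2765/641 - 1829803/21906576 = -61744586363/14042115216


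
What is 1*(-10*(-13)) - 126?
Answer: 4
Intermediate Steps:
1*(-10*(-13)) - 126 = 1*130 - 126 = 130 - 126 = 4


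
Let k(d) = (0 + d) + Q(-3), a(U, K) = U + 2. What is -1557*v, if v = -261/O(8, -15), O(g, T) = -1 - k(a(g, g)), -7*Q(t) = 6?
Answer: -2844639/71 ≈ -40065.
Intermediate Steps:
a(U, K) = 2 + U
Q(t) = -6/7 (Q(t) = -⅐*6 = -6/7)
k(d) = -6/7 + d (k(d) = (0 + d) - 6/7 = d - 6/7 = -6/7 + d)
O(g, T) = -15/7 - g (O(g, T) = -1 - (-6/7 + (2 + g)) = -1 - (8/7 + g) = -1 + (-8/7 - g) = -15/7 - g)
v = 1827/71 (v = -261/(-15/7 - 1*8) = -261/(-15/7 - 8) = -261/(-71/7) = -261*(-7/71) = 1827/71 ≈ 25.732)
-1557*v = -1557*1827/71 = -2844639/71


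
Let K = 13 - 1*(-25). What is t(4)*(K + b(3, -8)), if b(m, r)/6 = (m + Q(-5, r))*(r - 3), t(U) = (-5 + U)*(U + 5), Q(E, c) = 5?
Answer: 4410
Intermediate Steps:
t(U) = (-5 + U)*(5 + U)
K = 38 (K = 13 + 25 = 38)
b(m, r) = 6*(-3 + r)*(5 + m) (b(m, r) = 6*((m + 5)*(r - 3)) = 6*((5 + m)*(-3 + r)) = 6*((-3 + r)*(5 + m)) = 6*(-3 + r)*(5 + m))
t(4)*(K + b(3, -8)) = (-25 + 4²)*(38 + (-90 - 18*3 + 30*(-8) + 6*3*(-8))) = (-25 + 16)*(38 + (-90 - 54 - 240 - 144)) = -9*(38 - 528) = -9*(-490) = 4410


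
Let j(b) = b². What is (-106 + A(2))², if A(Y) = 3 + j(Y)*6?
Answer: 6241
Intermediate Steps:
A(Y) = 3 + 6*Y² (A(Y) = 3 + Y²*6 = 3 + 6*Y²)
(-106 + A(2))² = (-106 + (3 + 6*2²))² = (-106 + (3 + 6*4))² = (-106 + (3 + 24))² = (-106 + 27)² = (-79)² = 6241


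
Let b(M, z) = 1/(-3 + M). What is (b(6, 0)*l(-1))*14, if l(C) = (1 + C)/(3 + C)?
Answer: 0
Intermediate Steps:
l(C) = (1 + C)/(3 + C)
(b(6, 0)*l(-1))*14 = (((1 - 1)/(3 - 1))/(-3 + 6))*14 = ((0/2)/3)*14 = (((½)*0)/3)*14 = ((⅓)*0)*14 = 0*14 = 0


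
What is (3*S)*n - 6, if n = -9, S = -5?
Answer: 129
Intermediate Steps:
(3*S)*n - 6 = (3*(-5))*(-9) - 6 = -15*(-9) - 6 = 135 - 6 = 129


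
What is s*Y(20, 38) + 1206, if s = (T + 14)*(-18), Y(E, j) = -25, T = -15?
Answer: 756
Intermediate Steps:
s = 18 (s = (-15 + 14)*(-18) = -1*(-18) = 18)
s*Y(20, 38) + 1206 = 18*(-25) + 1206 = -450 + 1206 = 756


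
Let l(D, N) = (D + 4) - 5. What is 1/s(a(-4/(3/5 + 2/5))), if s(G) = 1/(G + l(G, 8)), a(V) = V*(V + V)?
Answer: 63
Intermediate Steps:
l(D, N) = -1 + D (l(D, N) = (4 + D) - 5 = -1 + D)
a(V) = 2*V**2 (a(V) = V*(2*V) = 2*V**2)
s(G) = 1/(-1 + 2*G) (s(G) = 1/(G + (-1 + G)) = 1/(-1 + 2*G))
1/s(a(-4/(3/5 + 2/5))) = 1/(1/(-1 + 2*(2*(-4/(3/5 + 2/5))**2))) = 1/(1/(-1 + 2*(2*(-4/1)**2))) = 1/(1/(-1 + 2*(2*(-4*1)**2))) = 1/(1/(-1 + 2*(2*(-4)**2))) = 1/(1/(-1 + 2*(2*16))) = 1/(1/(-1 + 2*32)) = 1/(1/(-1 + 64)) = 1/(1/63) = 63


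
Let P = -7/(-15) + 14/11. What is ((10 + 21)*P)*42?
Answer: 124558/55 ≈ 2264.7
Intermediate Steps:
P = 287/165 (P = -7*(-1/15) + 14*(1/11) = 7/15 + 14/11 = 287/165 ≈ 1.7394)
((10 + 21)*P)*42 = ((10 + 21)*(287/165))*42 = (31*(287/165))*42 = (8897/165)*42 = 124558/55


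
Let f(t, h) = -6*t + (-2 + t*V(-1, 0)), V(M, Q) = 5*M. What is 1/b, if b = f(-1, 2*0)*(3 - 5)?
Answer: -1/18 ≈ -0.055556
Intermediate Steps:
f(t, h) = -2 - 11*t (f(t, h) = -6*t + (-2 + t*(5*(-1))) = -6*t + (-2 + t*(-5)) = -6*t + (-2 - 5*t) = -2 - 11*t)
b = -18 (b = (-2 - 11*(-1))*(3 - 5) = (-2 + 11)*(-2) = 9*(-2) = -18)
1/b = 1/(-18) = -1/18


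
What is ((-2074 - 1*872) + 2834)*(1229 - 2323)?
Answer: 122528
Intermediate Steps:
((-2074 - 1*872) + 2834)*(1229 - 2323) = ((-2074 - 872) + 2834)*(-1094) = (-2946 + 2834)*(-1094) = -112*(-1094) = 122528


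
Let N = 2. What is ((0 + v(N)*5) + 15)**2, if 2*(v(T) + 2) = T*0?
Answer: 25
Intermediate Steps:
v(T) = -2 (v(T) = -2 + (T*0)/2 = -2 + (1/2)*0 = -2 + 0 = -2)
((0 + v(N)*5) + 15)**2 = ((0 - 2*5) + 15)**2 = ((0 - 10) + 15)**2 = (-10 + 15)**2 = 5**2 = 25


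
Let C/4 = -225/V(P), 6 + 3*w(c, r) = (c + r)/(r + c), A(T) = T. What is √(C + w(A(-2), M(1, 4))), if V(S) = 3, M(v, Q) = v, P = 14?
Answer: I*√2715/3 ≈ 17.369*I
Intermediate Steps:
w(c, r) = -5/3 (w(c, r) = -2 + ((c + r)/(r + c))/3 = -2 + ((c + r)/(c + r))/3 = -2 + (⅓)*1 = -2 + ⅓ = -5/3)
C = -300 (C = 4*(-225/3) = 4*(-225*⅓) = 4*(-75) = -300)
√(C + w(A(-2), M(1, 4))) = √(-300 - 5/3) = √(-905/3) = I*√2715/3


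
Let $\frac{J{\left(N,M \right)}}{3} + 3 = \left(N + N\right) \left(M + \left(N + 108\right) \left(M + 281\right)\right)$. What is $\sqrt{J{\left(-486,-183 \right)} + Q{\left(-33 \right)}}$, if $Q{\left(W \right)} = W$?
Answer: $\sqrt{108553890} \approx 10419.0$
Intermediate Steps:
$J{\left(N,M \right)} = -9 + 6 N \left(M + \left(108 + N\right) \left(281 + M\right)\right)$ ($J{\left(N,M \right)} = -9 + 3 \left(N + N\right) \left(M + \left(N + 108\right) \left(M + 281\right)\right) = -9 + 3 \cdot 2 N \left(M + \left(108 + N\right) \left(281 + M\right)\right) = -9 + 6 N \left(M + \left(108 + N\right) \left(281 + M\right)\right)$)
$\sqrt{J{\left(-486,-183 \right)} + Q{\left(-33 \right)}} = \sqrt{\left(-9 + 1686 \left(-486\right)^{2} + 182088 \left(-486\right) + 6 \left(-183\right) \left(-486\right)^{2} + 654 \left(-183\right) \left(-486\right)\right) - 33} = \sqrt{\left(-9 + 1686 \cdot 236196 - 88494768 + 6 \left(-183\right) 236196 + 58165452\right) - 33} = \sqrt{\left(-9 + 398226456 - 88494768 - 259343208 + 58165452\right) - 33} = \sqrt{108553923 - 33} = \sqrt{108553890}$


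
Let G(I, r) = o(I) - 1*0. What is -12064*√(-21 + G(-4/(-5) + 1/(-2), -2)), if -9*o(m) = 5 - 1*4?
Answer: -12064*I*√190/3 ≈ -55430.0*I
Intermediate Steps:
o(m) = -⅑ (o(m) = -(5 - 1*4)/9 = -(5 - 4)/9 = -⅑*1 = -⅑)
G(I, r) = -⅑ (G(I, r) = -⅑ - 1*0 = -⅑ + 0 = -⅑)
-12064*√(-21 + G(-4/(-5) + 1/(-2), -2)) = -12064*√(-21 - ⅑) = -12064*I*√190/3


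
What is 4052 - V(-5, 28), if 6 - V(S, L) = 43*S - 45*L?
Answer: 2571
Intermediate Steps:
V(S, L) = 6 - 43*S + 45*L (V(S, L) = 6 - (43*S - 45*L) = 6 - (-45*L + 43*S) = 6 + (-43*S + 45*L) = 6 - 43*S + 45*L)
4052 - V(-5, 28) = 4052 - (6 - 43*(-5) + 45*28) = 4052 - (6 + 215 + 1260) = 4052 - 1*1481 = 4052 - 1481 = 2571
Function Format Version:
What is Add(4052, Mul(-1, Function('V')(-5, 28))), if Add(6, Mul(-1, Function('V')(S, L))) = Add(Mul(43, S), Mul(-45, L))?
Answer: 2571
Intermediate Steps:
Function('V')(S, L) = Add(6, Mul(-43, S), Mul(45, L)) (Function('V')(S, L) = Add(6, Mul(-1, Add(Mul(43, S), Mul(-45, L)))) = Add(6, Mul(-1, Add(Mul(-45, L), Mul(43, S)))) = Add(6, Add(Mul(-43, S), Mul(45, L))) = Add(6, Mul(-43, S), Mul(45, L)))
Add(4052, Mul(-1, Function('V')(-5, 28))) = Add(4052, Mul(-1, Add(6, Mul(-43, -5), Mul(45, 28)))) = Add(4052, Mul(-1, Add(6, 215, 1260))) = Add(4052, Mul(-1, 1481)) = Add(4052, -1481) = 2571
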